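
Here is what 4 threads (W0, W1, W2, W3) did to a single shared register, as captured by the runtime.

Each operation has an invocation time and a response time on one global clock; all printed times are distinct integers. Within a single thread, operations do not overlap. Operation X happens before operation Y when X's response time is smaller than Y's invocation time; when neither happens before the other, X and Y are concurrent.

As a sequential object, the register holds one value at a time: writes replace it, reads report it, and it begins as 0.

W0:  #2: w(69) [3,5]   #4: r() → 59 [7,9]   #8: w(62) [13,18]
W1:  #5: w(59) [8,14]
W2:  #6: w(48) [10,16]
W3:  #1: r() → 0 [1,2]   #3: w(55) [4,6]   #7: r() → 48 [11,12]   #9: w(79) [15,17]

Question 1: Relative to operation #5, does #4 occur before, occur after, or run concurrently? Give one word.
Answer: concurrent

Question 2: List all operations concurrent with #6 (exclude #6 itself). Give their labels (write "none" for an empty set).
Answer: #5, #7, #8, #9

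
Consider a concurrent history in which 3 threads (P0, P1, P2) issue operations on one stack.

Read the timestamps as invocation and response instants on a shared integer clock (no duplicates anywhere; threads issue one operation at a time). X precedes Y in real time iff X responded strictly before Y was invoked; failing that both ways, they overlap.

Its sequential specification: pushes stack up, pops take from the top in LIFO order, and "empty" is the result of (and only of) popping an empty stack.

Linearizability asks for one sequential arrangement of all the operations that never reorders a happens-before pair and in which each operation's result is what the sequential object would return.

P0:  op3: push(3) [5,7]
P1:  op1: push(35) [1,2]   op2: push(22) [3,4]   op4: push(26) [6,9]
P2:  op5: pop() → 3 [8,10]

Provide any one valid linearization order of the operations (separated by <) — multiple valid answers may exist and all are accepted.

op1 < op2 < op3 < op5 < op4

after step 1 (op1 push(35)): stack <35>
after step 2 (op2 push(22)): stack <35,22>
after step 3 (op3 push(3)): stack <35,22,3>
after step 4 (op5 pop() → 3): stack <35,22>
after step 5 (op4 push(26)): stack <35,22,26>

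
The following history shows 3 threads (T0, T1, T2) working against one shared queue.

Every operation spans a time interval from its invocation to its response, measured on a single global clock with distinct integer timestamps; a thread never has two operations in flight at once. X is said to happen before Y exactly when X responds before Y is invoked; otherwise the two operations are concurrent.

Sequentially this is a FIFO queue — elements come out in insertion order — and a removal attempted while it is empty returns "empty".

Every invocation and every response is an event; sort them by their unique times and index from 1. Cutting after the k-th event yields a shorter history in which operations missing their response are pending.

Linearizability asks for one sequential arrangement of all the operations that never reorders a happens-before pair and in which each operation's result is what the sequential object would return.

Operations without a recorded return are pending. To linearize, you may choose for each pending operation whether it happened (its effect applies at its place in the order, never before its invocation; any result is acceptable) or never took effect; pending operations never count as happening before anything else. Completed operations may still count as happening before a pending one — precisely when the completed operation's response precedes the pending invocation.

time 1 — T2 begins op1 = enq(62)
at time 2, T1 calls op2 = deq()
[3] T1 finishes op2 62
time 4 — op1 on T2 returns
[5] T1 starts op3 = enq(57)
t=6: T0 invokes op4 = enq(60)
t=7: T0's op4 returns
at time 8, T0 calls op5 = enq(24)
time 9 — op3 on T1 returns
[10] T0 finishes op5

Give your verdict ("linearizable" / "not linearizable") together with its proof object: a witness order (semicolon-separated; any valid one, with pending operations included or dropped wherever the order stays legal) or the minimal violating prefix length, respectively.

linearizable — witness: op1; op2; op3; op4; op5

step 1: op1 enq(62) — queue <62>
step 2: op2 deq() → 62 — queue <>
step 3: op3 enq(57) — queue <57>
step 4: op4 enq(60) — queue <57,60>
step 5: op5 enq(24) — queue <57,60,24>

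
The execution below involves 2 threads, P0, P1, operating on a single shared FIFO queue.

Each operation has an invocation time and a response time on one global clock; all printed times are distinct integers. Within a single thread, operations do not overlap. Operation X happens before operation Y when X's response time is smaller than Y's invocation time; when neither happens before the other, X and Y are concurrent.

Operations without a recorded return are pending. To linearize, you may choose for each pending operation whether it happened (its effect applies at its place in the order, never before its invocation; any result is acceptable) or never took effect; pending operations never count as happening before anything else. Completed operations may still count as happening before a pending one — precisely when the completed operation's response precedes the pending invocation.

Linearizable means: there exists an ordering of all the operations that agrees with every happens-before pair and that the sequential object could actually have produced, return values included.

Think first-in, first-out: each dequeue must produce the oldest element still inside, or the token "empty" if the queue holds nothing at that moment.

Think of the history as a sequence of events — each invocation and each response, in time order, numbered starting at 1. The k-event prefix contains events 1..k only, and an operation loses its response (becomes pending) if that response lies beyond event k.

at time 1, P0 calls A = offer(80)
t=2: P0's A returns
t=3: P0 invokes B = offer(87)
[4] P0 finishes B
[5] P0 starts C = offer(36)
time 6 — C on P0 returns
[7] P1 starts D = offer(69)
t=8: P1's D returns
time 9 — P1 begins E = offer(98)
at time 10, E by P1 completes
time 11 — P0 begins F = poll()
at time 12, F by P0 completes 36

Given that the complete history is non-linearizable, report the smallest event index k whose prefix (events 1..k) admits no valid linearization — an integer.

one valid order for events 1..11 is A, B, C, D, E:
1. A offer(80), leaving queue <80>
2. B offer(87), leaving queue <80,87>
3. C offer(36), leaving queue <80,87,36>
4. D offer(69), leaving queue <80,87,36,69>
5. E offer(98), leaving queue <80,87,36,69,98>
with event 12 included (F responding at time 12), all real-time-consistent orders fail
e.g. A, B, C, D, E, F: illegal at step 6, since F poll() → 36 cannot apply there

12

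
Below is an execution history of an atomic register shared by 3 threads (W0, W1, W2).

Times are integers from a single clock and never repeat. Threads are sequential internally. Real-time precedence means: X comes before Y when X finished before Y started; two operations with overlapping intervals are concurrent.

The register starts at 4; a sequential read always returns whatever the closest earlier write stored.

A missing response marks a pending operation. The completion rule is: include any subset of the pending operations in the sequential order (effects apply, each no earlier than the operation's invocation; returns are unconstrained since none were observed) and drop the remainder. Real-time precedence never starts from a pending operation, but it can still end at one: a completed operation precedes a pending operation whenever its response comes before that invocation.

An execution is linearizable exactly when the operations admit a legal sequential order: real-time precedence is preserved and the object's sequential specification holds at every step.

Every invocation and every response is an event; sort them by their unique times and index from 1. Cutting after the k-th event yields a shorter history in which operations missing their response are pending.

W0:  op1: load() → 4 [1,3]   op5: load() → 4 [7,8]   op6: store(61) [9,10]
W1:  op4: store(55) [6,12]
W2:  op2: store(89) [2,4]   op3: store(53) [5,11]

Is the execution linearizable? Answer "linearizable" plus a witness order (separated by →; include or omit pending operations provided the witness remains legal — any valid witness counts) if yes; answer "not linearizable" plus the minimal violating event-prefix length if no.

not linearizable — minimal violating prefix: 8 events

through event 7 a valid linearization exists; event 8 (op5 responding at time 8) ends that
the 3 completed operations admit 2 real-time orders; each fails the atomic register replay
including or dropping the 2 pending operations (op3, op4) in any combination fails
for example op1, op2, op5 (pending dropped) fails at step 3: op5 load() → 4 is not legal there
for example op2, op1, op5 (pending dropped) fails at step 2: op1 load() → 4 is not legal there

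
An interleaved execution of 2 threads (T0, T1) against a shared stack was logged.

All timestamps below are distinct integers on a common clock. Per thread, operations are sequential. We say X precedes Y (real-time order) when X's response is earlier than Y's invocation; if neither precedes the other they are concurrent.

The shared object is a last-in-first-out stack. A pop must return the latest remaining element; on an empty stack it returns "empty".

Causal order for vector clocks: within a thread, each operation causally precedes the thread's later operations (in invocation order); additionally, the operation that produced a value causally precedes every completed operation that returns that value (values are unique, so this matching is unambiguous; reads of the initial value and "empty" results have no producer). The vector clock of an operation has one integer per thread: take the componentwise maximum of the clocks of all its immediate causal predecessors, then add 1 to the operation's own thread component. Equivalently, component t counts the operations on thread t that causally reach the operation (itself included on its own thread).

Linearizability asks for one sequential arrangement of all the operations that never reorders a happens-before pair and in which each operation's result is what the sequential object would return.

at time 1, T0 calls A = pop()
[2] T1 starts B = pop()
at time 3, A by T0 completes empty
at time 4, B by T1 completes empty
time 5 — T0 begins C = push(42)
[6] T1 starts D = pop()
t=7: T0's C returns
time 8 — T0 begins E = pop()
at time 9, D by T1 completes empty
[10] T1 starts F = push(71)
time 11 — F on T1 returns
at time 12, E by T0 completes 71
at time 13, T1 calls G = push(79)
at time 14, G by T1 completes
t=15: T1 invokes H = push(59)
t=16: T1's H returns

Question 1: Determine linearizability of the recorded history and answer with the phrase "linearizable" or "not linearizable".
one valid linearization: A, B, D, C, F, E, G, H
1. A pop() → empty, leaving stack <>
2. B pop() → empty, leaving stack <>
3. D pop() → empty, leaving stack <>
4. C push(42), leaving stack <42>
5. F push(71), leaving stack <42,71>
6. E pop() → 71, leaving stack <42>
7. G push(79), leaving stack <42,79>
8. H push(59), leaving stack <42,79,59>

linearizable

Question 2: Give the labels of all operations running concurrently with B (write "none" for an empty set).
B spans [2,4]; an op avoiding the whole window 2..4 is ordered, any other is concurrent
A [1,3]: concurrent
C [5,7]: after
D [6,9]: after
E [8,12]: after
F [10,11]: after
G [13,14]: after
H [15,16]: after

A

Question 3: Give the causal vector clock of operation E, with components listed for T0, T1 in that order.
B (invocation 2): nothing precedes it; T1's component alone gives (0, 1)
A (invocation 1): nothing precedes it; T0's component alone gives (1, 0)
D (invocation 6): componentwise max over VC(B)=(0, 1), +1 at T1, giving (0, 2)
C (invocation 5): componentwise max over VC(A)=(1, 0), +1 at T0, giving (2, 0)
F (invocation 10): componentwise max over VC(D)=(0, 2), +1 at T1, giving (0, 3)
G (invocation 13): componentwise max over VC(F)=(0, 3), +1 at T1, giving (0, 4)
H (invocation 15): componentwise max over VC(G)=(0, 4), +1 at T1, giving (0, 5)
E (invocation 8): componentwise max over VC(C)=(2, 0), VC(F)=(0, 3), +1 at T0, giving (3, 3)
target: VC(E) = (3, 3)

(3, 3)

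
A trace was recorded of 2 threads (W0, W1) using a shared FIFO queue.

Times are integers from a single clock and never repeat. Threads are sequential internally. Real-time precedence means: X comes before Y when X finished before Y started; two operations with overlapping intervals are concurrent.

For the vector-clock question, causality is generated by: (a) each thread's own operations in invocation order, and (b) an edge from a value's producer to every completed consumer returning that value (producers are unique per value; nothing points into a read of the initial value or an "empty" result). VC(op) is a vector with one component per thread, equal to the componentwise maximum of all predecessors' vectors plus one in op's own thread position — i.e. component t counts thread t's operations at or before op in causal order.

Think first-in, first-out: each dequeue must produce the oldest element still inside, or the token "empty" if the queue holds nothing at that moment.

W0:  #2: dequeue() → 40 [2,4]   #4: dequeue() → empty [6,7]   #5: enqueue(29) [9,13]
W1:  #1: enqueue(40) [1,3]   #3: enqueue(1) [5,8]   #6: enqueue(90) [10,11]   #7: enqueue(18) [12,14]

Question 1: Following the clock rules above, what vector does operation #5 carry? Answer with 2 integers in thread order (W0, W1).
Answer: (3, 1)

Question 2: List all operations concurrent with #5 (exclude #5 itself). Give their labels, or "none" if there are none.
Answer: #6, #7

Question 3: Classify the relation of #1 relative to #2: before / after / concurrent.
Answer: concurrent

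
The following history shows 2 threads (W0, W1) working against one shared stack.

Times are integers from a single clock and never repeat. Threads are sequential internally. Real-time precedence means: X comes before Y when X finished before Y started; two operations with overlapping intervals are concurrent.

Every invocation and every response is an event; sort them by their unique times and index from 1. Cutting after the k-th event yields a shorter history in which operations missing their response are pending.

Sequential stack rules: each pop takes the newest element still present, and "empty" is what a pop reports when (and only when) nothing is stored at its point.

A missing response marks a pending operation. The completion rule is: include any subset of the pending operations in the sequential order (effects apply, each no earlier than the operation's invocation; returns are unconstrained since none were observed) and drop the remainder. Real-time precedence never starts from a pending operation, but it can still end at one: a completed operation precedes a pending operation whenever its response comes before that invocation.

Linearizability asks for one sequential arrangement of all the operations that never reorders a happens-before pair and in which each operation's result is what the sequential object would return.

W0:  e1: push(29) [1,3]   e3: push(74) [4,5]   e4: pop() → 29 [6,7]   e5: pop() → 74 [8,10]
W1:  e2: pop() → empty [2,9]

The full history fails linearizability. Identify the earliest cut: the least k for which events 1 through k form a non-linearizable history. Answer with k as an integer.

events 1..8 are linearizable, e.g. via e1, e3, e2, e4:
1. e1 push(29), leaving stack <29>
2. e3 push(74), leaving stack <29,74>
3. e2 pop() (pending, included), leaving stack <29>
4. e4 pop() → 29, leaving stack <>
at event 9 (e2's time-9 response) nothing linearizes any more
completion choices over the 1 pending operation (e5) were checked; none helps
e.g. e1, e2, e3, e4 (pending dropped): illegal at step 2, since e2 pop() → empty cannot apply there
e.g. e1, e3, e2, e4 (pending dropped): illegal at step 3, since e2 pop() → empty cannot apply there

9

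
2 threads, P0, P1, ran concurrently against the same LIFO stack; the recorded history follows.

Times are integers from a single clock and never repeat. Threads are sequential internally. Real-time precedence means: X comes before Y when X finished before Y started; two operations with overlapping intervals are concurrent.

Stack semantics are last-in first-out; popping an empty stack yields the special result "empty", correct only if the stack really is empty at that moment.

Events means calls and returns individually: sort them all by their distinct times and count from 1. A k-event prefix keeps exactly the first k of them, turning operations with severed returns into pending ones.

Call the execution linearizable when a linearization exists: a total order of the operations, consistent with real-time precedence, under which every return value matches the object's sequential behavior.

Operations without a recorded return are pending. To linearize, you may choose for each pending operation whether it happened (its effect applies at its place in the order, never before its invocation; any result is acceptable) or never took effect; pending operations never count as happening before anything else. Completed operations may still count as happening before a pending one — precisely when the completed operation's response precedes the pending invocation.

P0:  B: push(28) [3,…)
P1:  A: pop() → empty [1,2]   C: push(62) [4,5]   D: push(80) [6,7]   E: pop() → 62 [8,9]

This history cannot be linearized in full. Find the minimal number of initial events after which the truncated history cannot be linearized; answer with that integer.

events 1..8 are linearizable; a witness order is A, B, C, D:
after step 1 (A pop() → empty): stack <>
after step 2 (B push(28) (pending, included)): stack <28>
after step 3 (C push(62)): stack <28,62>
after step 4 (D push(80)): stack <28,62,80>
with event 9 included (E responding at time 9), all real-time-consistent orders fail
no escape via the 1 pending operation (B): every completion choice fails
sample order A, C, D, E (pending dropped) stalls at step 4 — E pop() → 62 has no legal effect

9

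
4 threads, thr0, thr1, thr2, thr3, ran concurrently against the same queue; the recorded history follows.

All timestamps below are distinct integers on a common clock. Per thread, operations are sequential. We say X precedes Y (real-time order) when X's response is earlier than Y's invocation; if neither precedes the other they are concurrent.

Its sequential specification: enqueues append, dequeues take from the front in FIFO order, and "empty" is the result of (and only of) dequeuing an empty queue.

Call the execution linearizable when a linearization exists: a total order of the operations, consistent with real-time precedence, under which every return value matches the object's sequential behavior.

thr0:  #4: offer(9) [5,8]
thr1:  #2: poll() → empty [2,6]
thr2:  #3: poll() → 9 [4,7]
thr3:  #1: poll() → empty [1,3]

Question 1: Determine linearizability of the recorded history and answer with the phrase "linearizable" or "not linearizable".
a witness: #1, #2, #4, #3
1. #1 poll() → empty, leaving queue <>
2. #2 poll() → empty, leaving queue <>
3. #4 offer(9), leaving queue <9>
4. #3 poll() → 9, leaving queue <>

linearizable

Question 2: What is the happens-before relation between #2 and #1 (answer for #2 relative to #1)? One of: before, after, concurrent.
Answer: concurrent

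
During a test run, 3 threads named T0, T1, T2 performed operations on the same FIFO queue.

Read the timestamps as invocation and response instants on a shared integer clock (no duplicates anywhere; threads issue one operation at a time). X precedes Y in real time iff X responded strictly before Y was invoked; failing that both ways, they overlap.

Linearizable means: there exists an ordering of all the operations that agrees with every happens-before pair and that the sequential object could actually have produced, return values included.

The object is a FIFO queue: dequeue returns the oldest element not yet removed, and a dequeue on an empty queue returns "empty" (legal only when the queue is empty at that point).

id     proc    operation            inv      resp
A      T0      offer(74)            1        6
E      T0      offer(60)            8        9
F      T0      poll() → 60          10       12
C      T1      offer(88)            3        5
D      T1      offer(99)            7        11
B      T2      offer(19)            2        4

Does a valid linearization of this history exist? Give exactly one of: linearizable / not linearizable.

cut after 11 events: linearizable; cut after 12 events (F responds, time 12): not linearizable
checked exhaustively: 18 real-time-consistent orders of 6 completed operations, zero legal FIFO queue replays
for example A, B, C, D, E, F fails at step 6: F poll() → 60 is not legal there
for example A, B, C, E, D, F fails at step 6: F poll() → 60 is not legal there

not linearizable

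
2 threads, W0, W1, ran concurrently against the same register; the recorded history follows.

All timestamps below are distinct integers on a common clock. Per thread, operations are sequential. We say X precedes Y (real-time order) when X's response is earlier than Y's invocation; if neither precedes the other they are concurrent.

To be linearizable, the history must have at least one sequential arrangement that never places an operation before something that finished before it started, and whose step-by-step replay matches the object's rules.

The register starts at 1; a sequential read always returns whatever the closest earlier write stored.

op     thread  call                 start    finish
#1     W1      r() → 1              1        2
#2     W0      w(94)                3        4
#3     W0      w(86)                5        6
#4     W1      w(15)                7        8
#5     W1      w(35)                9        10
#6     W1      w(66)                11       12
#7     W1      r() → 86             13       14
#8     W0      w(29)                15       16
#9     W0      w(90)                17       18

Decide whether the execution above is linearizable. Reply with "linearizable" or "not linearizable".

already the first 14 events (up to #7's response at time 14) admit no linearization; the first 13 still do
exactly one order of the 7 completed ops respects real time; the register replay fails
for example #1, #2, #3, #4, #5, #6, #7 fails at step 7: #7 r() → 86 is not legal there

not linearizable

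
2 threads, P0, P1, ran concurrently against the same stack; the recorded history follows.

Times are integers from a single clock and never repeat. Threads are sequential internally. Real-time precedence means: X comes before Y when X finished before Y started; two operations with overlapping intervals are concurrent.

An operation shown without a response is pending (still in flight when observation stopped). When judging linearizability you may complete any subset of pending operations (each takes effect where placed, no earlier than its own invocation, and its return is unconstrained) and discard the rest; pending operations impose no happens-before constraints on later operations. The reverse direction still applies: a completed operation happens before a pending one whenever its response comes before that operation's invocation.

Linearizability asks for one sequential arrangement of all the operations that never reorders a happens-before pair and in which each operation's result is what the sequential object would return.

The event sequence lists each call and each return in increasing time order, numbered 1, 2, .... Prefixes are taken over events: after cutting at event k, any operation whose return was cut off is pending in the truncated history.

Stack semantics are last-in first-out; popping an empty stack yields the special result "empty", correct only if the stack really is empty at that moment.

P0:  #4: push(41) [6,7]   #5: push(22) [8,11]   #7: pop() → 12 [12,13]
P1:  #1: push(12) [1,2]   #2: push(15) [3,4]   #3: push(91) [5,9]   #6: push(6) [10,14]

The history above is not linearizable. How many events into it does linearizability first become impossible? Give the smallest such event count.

events 1..12 are still linearizable — one witness is #1, #2, #3, #4, #5:
after step 1 (#1 push(12)): stack <12>
after step 2 (#2 push(15)): stack <12,15>
after step 3 (#3 push(91)): stack <12,15,91>
after step 4 (#4 push(41)): stack <12,15,91,41>
after step 5 (#5 push(22)): stack <12,15,91,41,22>
at event 13 (#7's time-13 response) nothing linearizes any more
every completion of the 1 pending operation (#6) was checked; none linearizes
for example #1, #2, #3, #4, #5, #7 (pending dropped) fails at step 6: #7 pop() → 12 is not legal there
for example #1, #2, #4, #3, #5, #7 (pending dropped) fails at step 6: #7 pop() → 12 is not legal there

13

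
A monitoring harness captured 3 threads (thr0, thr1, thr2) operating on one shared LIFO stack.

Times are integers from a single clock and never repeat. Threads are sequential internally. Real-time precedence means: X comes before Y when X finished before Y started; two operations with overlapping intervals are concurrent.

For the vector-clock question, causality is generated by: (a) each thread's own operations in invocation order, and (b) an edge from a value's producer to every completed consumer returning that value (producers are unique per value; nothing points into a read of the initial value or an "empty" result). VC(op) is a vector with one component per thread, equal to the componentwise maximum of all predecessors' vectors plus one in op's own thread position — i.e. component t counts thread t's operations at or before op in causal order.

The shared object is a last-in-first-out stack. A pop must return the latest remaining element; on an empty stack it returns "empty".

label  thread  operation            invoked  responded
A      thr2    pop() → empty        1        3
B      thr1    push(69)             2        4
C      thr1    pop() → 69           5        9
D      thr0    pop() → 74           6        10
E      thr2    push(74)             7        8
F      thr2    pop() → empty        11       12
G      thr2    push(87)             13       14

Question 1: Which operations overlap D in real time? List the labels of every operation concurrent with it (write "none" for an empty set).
C, E

concurrent with D ([6,10]): every op whose interval crosses 6..10
A [1,3]: before
B [2,4]: before
C [5,9]: concurrent
E [7,8]: concurrent
F [11,12]: after
G [13,14]: after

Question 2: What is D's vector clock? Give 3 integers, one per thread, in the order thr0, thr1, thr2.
(1, 0, 2)

A, invoked 1, has no incoming edges; only thr2's bump applies → (0, 0, 1)
B, invoked 2, has no incoming edges; only thr1's bump applies → (0, 1, 0)
invoked at 7, E merges VC(A)=(0, 0, 1) and bumps thr2's slot → (0, 0, 2)
invoked at 5, C merges VC(B)=(0, 1, 0) and bumps thr1's slot → (0, 2, 0)
invoked at 11, F merges VC(E)=(0, 0, 2) and bumps thr2's slot → (0, 0, 3)
invoked at 6, D merges VC(E)=(0, 0, 2) and bumps thr0's slot → (1, 0, 2)
invoked at 13, G merges VC(F)=(0, 0, 3) and bumps thr2's slot → (0, 0, 4)
target: VC(D) = (1, 0, 2)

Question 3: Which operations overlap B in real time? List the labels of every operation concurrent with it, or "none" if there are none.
A

B spans [2,4]: anything still running between times 2 and 4 counts as concurrent
A [1,3]: concurrent
C [5,9]: after
D [6,10]: after
E [7,8]: after
F [11,12]: after
G [13,14]: after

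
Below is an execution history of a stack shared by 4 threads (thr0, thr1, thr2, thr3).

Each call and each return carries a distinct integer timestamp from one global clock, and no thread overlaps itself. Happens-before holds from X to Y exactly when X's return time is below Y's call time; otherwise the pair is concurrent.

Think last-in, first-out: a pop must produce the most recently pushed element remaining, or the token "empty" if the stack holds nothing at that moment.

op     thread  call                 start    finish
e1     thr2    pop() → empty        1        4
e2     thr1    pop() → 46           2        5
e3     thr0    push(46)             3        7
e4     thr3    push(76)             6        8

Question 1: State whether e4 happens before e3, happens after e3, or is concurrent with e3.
Answer: concurrent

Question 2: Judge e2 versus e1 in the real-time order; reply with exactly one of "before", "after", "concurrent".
Answer: concurrent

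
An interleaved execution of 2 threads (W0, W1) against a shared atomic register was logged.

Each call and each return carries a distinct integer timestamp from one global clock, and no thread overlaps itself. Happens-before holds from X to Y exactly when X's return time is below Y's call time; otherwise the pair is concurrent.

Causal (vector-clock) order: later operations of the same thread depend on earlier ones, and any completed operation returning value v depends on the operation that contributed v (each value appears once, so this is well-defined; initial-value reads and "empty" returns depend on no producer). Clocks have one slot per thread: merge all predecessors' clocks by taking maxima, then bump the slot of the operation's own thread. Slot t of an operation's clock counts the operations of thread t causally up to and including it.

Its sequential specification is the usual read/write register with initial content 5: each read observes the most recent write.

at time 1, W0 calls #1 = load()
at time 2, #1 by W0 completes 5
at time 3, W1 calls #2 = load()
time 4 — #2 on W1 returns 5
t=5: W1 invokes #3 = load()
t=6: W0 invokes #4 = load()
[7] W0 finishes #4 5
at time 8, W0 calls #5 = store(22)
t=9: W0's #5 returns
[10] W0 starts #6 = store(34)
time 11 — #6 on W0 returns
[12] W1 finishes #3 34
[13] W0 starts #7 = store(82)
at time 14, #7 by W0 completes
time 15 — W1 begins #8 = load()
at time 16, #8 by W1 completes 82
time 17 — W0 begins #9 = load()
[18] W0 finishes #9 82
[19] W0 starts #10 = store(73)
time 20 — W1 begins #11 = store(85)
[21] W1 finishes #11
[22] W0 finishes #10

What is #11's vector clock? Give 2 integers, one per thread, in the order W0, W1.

no predecessors for #2 (invoked 3): W1 increments from zero → (0, 1)
no predecessors for #1 (invoked 1): W0 increments from zero → (1, 0)
VC(#4, invoked at 6): max of VC(#1)=(1, 0), then +1 on thread W0 → (2, 0)
VC(#5, invoked at 8): max of VC(#4)=(2, 0), then +1 on thread W0 → (3, 0)
VC(#6, invoked at 10): max of VC(#5)=(3, 0), then +1 on thread W0 → (4, 0)
VC(#7, invoked at 13): max of VC(#6)=(4, 0), then +1 on thread W0 → (5, 0)
VC(#3, invoked at 5): max of VC(#2)=(0, 1), VC(#6)=(4, 0), then +1 on thread W1 → (4, 2)
VC(#9, invoked at 17): max of VC(#7)=(5, 0), then +1 on thread W0 → (6, 0)
VC(#10, invoked at 19): max of VC(#9)=(6, 0), then +1 on thread W0 → (7, 0)
VC(#8, invoked at 15): max of VC(#3)=(4, 2), VC(#7)=(5, 0), then +1 on thread W1 → (5, 3)
VC(#11, invoked at 20): max of VC(#8)=(5, 3), then +1 on thread W1 → (5, 4)
target: VC(#11) = (5, 4)

(5, 4)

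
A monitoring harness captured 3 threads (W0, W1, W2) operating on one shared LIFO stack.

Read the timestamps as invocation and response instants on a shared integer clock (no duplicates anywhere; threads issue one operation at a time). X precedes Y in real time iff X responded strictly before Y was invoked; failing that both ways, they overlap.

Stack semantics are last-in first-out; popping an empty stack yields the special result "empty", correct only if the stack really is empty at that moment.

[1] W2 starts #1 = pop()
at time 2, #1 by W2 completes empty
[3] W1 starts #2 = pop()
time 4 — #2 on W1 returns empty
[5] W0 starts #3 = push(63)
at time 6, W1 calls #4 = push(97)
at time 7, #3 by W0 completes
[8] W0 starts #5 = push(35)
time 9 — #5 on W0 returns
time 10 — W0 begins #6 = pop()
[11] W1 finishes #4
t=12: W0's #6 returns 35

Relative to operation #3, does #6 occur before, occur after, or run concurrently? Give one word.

after

#6 spans [10,12], #3 spans [5,7]
resp(#3)=7 < inv(#6)=10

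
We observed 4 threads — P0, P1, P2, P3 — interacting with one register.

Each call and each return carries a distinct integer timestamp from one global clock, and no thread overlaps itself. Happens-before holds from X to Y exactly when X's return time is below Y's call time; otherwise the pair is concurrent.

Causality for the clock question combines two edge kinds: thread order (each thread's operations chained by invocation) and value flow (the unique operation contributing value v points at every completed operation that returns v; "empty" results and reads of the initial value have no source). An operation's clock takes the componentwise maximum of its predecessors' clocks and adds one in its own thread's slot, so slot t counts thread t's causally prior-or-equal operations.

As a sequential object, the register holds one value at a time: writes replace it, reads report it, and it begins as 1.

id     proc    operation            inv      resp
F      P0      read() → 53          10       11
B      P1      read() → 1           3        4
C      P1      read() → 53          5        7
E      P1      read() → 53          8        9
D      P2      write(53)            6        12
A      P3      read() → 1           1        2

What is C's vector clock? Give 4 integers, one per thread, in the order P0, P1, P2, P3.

(0, 2, 1, 0)

A (invocation 1): nothing precedes it; P3's component alone gives (0, 0, 0, 1)
D (invocation 6): nothing precedes it; P2's component alone gives (0, 0, 1, 0)
B (invocation 3): nothing precedes it; P1's component alone gives (0, 1, 0, 0)
invoked at 10, F merges VC(D)=(0, 0, 1, 0) and bumps P0's slot → (1, 0, 1, 0)
invoked at 5, C merges VC(B)=(0, 1, 0, 0), VC(D)=(0, 0, 1, 0) and bumps P1's slot → (0, 2, 1, 0)
invoked at 8, E merges VC(C)=(0, 2, 1, 0), VC(D)=(0, 0, 1, 0) and bumps P1's slot → (0, 3, 1, 0)
target: VC(C) = (0, 2, 1, 0)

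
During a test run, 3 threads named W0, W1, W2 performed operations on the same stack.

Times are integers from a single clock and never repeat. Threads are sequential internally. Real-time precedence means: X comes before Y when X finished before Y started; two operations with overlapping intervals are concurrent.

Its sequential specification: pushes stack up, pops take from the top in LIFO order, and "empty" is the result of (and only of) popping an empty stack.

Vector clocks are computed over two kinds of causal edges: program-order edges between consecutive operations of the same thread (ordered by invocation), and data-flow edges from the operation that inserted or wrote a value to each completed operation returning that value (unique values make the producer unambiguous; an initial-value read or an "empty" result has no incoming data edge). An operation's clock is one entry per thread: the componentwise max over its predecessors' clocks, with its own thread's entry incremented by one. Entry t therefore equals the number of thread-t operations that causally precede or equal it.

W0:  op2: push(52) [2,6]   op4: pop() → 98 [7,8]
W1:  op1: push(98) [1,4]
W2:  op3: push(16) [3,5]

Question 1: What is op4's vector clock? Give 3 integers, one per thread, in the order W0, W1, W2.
(2, 1, 0)

no predecessors for op3 (invoked 3): W2 increments from zero → (0, 0, 1)
no predecessors for op1 (invoked 1): W1 increments from zero → (0, 1, 0)
no predecessors for op2 (invoked 2): W0 increments from zero → (1, 0, 0)
op4, invoked 7, takes VC(op1)=(0, 1, 0), VC(op2)=(1, 0, 0) under max, adds 1 for W0 → (2, 1, 0)
target: VC(op4) = (2, 1, 0)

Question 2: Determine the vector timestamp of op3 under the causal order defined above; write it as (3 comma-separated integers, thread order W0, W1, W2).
(0, 0, 1)

VC(op3, invoked at 3): no causal predecessors; +1 on W2 → (0, 0, 1)
VC(op1, invoked at 1): no causal predecessors; +1 on W1 → (0, 1, 0)
VC(op2, invoked at 2): no causal predecessors; +1 on W0 → (1, 0, 0)
invoked at 7, op4 merges VC(op1)=(0, 1, 0), VC(op2)=(1, 0, 0) and bumps W0's slot → (2, 1, 0)
target: VC(op3) = (0, 0, 1)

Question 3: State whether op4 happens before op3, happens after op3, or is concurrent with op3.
after

op4 spans [7,8], op3 spans [3,5]
resp(op3)=5 < inv(op4)=7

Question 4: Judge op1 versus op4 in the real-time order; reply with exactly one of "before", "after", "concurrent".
before

op1 spans [1,4], op4 spans [7,8]
resp(op1)=4 < inv(op4)=7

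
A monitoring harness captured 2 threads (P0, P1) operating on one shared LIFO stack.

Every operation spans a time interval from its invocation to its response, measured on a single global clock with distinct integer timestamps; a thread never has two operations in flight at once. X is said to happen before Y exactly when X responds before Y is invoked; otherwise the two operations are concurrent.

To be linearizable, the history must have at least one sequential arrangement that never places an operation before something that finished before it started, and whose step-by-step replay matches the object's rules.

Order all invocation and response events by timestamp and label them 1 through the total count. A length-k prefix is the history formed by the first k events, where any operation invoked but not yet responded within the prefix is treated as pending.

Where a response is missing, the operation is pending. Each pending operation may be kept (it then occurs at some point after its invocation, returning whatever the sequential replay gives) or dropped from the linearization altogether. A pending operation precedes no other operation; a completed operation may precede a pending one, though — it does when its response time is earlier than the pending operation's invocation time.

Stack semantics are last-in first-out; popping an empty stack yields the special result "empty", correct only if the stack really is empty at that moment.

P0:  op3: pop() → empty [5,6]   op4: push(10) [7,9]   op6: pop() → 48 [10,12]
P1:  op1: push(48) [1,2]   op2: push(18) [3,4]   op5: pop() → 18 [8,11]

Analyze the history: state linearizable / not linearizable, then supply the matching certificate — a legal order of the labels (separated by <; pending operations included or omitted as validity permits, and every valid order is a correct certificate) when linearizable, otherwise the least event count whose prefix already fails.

through event 5 a valid linearization exists; event 6 (op3 responding at time 6) ends that
the completed operations (3 total) allow one real-time order; the LIFO stack replay rejects it
take op1, op2, op3: step 3 already fails, because op3 pop() → empty cannot occur there

not linearizable — minimal violating prefix: 6 events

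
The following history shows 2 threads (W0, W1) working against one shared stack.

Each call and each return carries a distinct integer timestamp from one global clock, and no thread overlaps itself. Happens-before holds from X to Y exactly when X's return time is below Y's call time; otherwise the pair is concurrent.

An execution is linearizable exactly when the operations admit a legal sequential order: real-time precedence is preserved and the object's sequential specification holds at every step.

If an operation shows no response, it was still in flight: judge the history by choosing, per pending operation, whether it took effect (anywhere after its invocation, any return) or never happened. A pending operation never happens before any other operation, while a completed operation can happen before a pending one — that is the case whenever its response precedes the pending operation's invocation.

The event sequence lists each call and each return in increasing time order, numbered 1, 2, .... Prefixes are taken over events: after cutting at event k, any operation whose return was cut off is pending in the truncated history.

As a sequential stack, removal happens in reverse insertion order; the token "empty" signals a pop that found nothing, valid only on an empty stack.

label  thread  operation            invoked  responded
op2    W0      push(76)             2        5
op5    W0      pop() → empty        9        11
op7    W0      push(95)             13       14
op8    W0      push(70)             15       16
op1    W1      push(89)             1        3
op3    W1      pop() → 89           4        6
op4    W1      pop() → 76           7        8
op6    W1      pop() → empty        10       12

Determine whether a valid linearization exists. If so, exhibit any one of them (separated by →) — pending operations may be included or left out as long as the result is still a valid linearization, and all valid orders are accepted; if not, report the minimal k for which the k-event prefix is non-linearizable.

after step 1 (op1 push(89)): stack <89>
after step 2 (op3 pop() → 89): stack <>
after step 3 (op2 push(76)): stack <76>
after step 4 (op4 pop() → 76): stack <>
after step 5 (op5 pop() → empty): stack <>
after step 6 (op6 pop() → empty): stack <>
after step 7 (op7 push(95)): stack <95>
after step 8 (op8 push(70)): stack <95,70>

linearizable — witness: op1 → op3 → op2 → op4 → op5 → op6 → op7 → op8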